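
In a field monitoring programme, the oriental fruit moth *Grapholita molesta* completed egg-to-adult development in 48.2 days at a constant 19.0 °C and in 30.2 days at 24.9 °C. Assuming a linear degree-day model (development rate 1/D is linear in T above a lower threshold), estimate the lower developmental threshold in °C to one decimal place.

Equal thermal constants: D₁(T₁ − T_b) = D₂(T₂ − T_b).
48.2·(19.0 − T_b) = 30.2·(24.9 − T_b)
T_b = (48.2·19.0 − 30.2·24.9) / (48.2 − 30.2) = 163.82 / 18.0 = 9.101 °C ≈ 9.1 °C.

9.1 °C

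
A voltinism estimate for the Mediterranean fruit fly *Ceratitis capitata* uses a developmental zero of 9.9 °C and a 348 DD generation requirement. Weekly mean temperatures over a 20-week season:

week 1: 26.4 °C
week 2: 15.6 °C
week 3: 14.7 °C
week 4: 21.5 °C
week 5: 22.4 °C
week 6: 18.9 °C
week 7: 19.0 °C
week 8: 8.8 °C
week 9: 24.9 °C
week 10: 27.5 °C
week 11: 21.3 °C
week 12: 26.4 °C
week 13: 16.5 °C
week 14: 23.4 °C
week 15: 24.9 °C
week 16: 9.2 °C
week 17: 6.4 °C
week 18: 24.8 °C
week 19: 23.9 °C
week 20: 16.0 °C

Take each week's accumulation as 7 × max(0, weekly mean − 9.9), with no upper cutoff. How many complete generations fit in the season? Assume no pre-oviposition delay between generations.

4 generations

Weekly DD (7 × max(0, T̄ − 9.9)): 115.5, 39.9, 33.6, 81.2, 87.5, 63.0, 63.7, 0.0, 105.0, 123.2, 79.8, 115.5, 46.2, 94.5, 105.0, 0.0, 0.0, 104.3, 98.0, 42.7.
Season total = 1398.6 DD.
Complete generations = ⌊1398.6 / 348⌋ = 4.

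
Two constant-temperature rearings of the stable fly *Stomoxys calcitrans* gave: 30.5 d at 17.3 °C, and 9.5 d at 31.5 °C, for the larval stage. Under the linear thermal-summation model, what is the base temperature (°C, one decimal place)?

10.9 °C

Equal thermal constants: D₁(T₁ − T_b) = D₂(T₂ − T_b).
30.5·(17.3 − T_b) = 9.5·(31.5 − T_b)
T_b = (30.5·17.3 − 9.5·31.5) / (30.5 − 9.5) = 228.40 / 21.0 = 10.876 °C ≈ 10.9 °C.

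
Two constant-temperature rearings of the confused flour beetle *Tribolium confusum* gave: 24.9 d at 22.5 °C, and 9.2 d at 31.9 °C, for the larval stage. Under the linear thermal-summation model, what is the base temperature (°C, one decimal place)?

Equal thermal constants: D₁(T₁ − T_b) = D₂(T₂ − T_b).
24.9·(22.5 − T_b) = 9.2·(31.9 − T_b)
T_b = (24.9·22.5 − 9.2·31.9) / (24.9 − 9.2) = 266.77 / 15.7 = 16.992 °C ≈ 17.0 °C.

17.0 °C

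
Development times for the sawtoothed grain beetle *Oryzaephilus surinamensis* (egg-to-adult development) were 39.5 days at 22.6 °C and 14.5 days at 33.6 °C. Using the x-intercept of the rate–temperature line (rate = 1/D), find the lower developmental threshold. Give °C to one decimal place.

Equal thermal constants: D₁(T₁ − T_b) = D₂(T₂ − T_b).
39.5·(22.6 − T_b) = 14.5·(33.6 − T_b)
T_b = (39.5·22.6 − 14.5·33.6) / (39.5 − 14.5) = 405.50 / 25.0 = 16.220 °C ≈ 16.2 °C.

16.2 °C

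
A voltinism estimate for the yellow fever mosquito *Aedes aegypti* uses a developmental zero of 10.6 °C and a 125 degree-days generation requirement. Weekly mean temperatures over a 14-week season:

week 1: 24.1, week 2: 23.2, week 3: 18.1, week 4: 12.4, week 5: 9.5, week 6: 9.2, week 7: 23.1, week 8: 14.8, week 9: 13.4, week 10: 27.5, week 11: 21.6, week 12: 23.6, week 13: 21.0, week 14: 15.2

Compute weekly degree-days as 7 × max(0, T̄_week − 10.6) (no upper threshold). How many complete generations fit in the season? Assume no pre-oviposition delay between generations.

6 generations

Weekly DD (7 × max(0, T̄ − 10.6)): 94.5, 88.2, 52.5, 12.6, 0.0, 0.0, 87.5, 29.4, 19.6, 118.3, 77.0, 91.0, 72.8, 32.2.
Season total = 775.6 DD.
Complete generations = ⌊775.6 / 125⌋ = 6.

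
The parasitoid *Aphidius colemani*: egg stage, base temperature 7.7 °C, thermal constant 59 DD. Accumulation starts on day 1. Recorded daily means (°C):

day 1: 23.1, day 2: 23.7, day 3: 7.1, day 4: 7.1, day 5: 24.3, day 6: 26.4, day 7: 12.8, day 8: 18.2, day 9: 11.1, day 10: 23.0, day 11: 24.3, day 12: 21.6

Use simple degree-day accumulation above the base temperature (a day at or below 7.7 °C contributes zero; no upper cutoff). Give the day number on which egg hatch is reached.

Daily DD above 7.7 °C: 15.4, 16.0, 0.0, 0.0, 16.6, 18.7, 5.1, 10.5, 3.4, 15.3, 16.6, 13.9.
Cumulative: 15.4, 31.4, 31.4, 31.4, 48.0, 66.7, 71.8, 82.3, 85.7, 101.0, 117.6, 131.5.
The total first reaches 59 DD on day 6.

day 6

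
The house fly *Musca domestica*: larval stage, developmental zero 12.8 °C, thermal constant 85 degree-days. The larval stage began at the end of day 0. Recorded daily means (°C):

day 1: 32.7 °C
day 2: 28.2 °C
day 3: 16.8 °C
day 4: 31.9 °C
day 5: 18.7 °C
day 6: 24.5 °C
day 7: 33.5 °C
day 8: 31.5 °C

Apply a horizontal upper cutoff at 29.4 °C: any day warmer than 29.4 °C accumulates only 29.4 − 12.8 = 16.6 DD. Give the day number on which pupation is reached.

day 7

Daily DD above 12.8 °C (capped at 16.6): 16.6, 15.4, 4.0, 16.6, 5.9, 11.7, 16.6, 16.6.
Cumulative: 16.6, 32.0, 36.0, 52.6, 58.5, 70.2, 86.8, 103.4.
The total first reaches 85 DD on day 7.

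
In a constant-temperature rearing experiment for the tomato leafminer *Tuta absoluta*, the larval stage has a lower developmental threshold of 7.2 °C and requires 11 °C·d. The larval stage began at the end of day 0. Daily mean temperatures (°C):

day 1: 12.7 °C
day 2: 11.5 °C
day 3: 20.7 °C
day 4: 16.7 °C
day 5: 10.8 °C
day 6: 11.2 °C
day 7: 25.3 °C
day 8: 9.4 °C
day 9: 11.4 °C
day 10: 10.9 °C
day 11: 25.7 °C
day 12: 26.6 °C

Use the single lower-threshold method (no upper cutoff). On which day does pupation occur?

day 3

Daily DD above 7.2 °C: 5.5, 4.3, 13.5, 9.5, 3.6, 4.0, 18.1, 2.2, 4.2, 3.7, 18.5, 19.4.
Cumulative: 5.5, 9.8, 23.3, 32.8, 36.4, 40.4, 58.5, 60.7, 64.9, 68.6, 87.1, 106.5.
The total first reaches 11 DD on day 3.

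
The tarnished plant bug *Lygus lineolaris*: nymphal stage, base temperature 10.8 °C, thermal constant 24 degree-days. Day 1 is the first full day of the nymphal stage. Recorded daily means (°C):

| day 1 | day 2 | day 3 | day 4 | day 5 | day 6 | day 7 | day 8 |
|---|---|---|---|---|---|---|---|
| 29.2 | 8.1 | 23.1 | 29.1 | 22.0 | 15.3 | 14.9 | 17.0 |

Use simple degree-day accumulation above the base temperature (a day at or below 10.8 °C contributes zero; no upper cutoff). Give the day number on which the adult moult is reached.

Daily DD above 10.8 °C: 18.4, 0.0, 12.3, 18.3, 11.2, 4.5, 4.1, 6.2.
Cumulative: 18.4, 18.4, 30.7, 49.0, 60.2, 64.7, 68.8, 75.0.
The total first reaches 24 DD on day 3.

day 3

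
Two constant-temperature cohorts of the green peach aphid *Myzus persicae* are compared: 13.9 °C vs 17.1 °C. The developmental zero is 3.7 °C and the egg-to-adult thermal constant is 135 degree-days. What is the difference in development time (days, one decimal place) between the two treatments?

At 13.9 °C: 135 / (13.9 − 3.7) = 135 / 10.2 = 13.235 d.
At 17.1 °C: 135 / (17.1 − 3.7) = 135 / 13.4 = 10.075 d.
Difference = |13.235 − 10.075| = 3.161 ≈ 3.2 days.

3.2 days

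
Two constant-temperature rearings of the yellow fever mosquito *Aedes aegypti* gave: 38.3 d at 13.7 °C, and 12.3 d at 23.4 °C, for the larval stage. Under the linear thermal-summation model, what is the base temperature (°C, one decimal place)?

Under the model K = D·(T − T_b), so D₁·(T₁ − T_b) = D₂·(T₂ − T_b).
38.3·(13.7 − T_b) = 12.3·(23.4 − T_b)
T_b = (38.3·13.7 − 12.3·23.4) / (38.3 − 12.3) = 236.89 / 26.0 = 9.111 °C ≈ 9.1 °C.

9.1 °C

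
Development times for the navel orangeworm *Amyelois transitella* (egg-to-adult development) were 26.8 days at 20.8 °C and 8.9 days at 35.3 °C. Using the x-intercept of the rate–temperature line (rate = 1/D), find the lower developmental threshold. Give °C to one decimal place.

13.6 °C

Under the model K = D·(T − T_b), so D₁·(T₁ − T_b) = D₂·(T₂ − T_b).
26.8·(20.8 − T_b) = 8.9·(35.3 − T_b)
T_b = (26.8·20.8 − 8.9·35.3) / (26.8 − 8.9) = 243.27 / 17.9 = 13.591 °C ≈ 13.6 °C.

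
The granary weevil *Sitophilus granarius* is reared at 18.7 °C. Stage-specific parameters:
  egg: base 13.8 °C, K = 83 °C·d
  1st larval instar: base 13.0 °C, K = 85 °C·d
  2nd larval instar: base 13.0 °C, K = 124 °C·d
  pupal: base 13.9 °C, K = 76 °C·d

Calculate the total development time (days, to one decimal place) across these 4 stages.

69.4 days

egg: 83 / (18.7 − 13.8) = 83 / 4.9 = 16.939 d.
1st larval instar: 85 / (18.7 − 13.0) = 85 / 5.7 = 14.912 d.
2nd larval instar: 124 / (18.7 − 13.0) = 124 / 5.7 = 21.754 d.
pupal: 76 / (18.7 − 13.9) = 76 / 4.8 = 15.833 d.
Sum = 69.439 ≈ 69.4 days.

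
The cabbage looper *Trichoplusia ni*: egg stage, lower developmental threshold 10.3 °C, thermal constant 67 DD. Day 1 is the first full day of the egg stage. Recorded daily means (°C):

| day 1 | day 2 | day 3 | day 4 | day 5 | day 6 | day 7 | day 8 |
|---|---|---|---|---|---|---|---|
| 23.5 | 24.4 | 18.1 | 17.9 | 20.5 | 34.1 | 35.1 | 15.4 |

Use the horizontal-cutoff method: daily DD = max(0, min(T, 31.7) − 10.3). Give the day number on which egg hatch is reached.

Daily DD above 10.3 °C (capped at 21.4): 13.2, 14.1, 7.8, 7.6, 10.2, 21.4, 21.4, 5.1.
Cumulative: 13.2, 27.3, 35.1, 42.7, 52.9, 74.3, 95.7, 100.8.
The total first reaches 67 DD on day 6.

day 6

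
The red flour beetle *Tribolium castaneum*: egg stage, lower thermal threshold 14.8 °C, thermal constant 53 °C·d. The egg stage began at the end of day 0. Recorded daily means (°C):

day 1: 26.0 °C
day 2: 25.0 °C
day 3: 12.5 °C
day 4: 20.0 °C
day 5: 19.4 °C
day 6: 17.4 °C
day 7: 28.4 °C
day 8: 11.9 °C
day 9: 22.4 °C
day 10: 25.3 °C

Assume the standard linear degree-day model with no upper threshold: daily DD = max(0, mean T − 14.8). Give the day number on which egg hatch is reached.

Daily DD above 14.8 °C: 11.2, 10.2, 0.0, 5.2, 4.6, 2.6, 13.6, 0.0, 7.6, 10.5.
Cumulative: 11.2, 21.4, 21.4, 26.6, 31.2, 33.8, 47.4, 47.4, 55.0, 65.5.
The total first reaches 53 DD on day 9.

day 9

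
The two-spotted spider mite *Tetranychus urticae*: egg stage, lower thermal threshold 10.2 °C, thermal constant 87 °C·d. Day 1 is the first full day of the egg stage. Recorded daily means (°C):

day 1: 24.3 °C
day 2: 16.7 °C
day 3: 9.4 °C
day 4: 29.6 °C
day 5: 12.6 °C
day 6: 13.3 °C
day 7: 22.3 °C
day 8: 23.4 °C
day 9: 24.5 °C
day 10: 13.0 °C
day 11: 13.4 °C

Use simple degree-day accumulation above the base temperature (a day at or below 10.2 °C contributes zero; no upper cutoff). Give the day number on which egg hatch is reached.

Daily DD above 10.2 °C: 14.1, 6.5, 0.0, 19.4, 2.4, 3.1, 12.1, 13.2, 14.3, 2.8, 3.2.
Cumulative: 14.1, 20.6, 20.6, 40.0, 42.4, 45.5, 57.6, 70.8, 85.1, 87.9, 91.1.
The total first reaches 87 DD on day 10.

day 10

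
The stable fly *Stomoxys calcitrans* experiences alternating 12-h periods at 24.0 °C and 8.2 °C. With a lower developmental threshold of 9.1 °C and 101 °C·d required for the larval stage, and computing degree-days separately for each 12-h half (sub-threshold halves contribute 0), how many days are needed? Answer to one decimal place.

13.6 days

Day half: max(0, 24.0 − 9.1) × 0.5 = 14.9 × 0.5 = 7.45 DD.
Night half: max(0, 8.2 − 9.1) × 0.5 = 0.0 × 0.5 = 0.00 DD.
Per 24 h: 7.45 DD/day.
Duration = 101 / 7.45 = 13.557 ≈ 13.6 days.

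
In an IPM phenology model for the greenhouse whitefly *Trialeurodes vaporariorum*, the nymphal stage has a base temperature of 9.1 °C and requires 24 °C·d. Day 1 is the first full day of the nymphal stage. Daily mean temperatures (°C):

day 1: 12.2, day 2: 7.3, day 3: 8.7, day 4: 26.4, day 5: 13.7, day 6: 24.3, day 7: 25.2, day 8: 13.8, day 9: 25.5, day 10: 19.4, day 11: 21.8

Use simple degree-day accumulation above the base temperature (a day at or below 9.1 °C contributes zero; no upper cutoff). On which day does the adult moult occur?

Daily DD above 9.1 °C: 3.1, 0.0, 0.0, 17.3, 4.6, 15.2, 16.1, 4.7, 16.4, 10.3, 12.7.
Cumulative: 3.1, 3.1, 3.1, 20.4, 25.0, 40.2, 56.3, 61.0, 77.4, 87.7, 100.4.
The total first reaches 24 DD on day 5.

day 5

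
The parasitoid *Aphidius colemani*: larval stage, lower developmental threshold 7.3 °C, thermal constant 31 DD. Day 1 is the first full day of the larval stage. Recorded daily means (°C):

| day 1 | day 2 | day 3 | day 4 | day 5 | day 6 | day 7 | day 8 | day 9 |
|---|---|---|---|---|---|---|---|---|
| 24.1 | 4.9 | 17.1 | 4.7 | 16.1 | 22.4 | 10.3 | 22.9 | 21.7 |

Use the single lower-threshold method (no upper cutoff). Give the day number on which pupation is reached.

Daily DD above 7.3 °C: 16.8, 0.0, 9.8, 0.0, 8.8, 15.1, 3.0, 15.6, 14.4.
Cumulative: 16.8, 16.8, 26.6, 26.6, 35.4, 50.5, 53.5, 69.1, 83.5.
The total first reaches 31 DD on day 5.

day 5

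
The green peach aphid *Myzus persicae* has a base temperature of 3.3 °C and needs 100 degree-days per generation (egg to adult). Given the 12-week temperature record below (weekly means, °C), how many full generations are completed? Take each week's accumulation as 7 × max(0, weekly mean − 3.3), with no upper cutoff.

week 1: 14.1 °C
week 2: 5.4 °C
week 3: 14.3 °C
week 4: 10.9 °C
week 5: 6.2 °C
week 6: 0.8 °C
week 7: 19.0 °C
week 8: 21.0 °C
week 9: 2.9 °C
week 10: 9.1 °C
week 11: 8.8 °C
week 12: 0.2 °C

Weekly DD (7 × max(0, T̄ − 3.3)): 75.6, 14.7, 77.0, 53.2, 20.3, 0.0, 109.9, 123.9, 0.0, 40.6, 38.5, 0.0.
Season total = 553.7 DD.
Complete generations = ⌊553.7 / 100⌋ = 5.

5 generations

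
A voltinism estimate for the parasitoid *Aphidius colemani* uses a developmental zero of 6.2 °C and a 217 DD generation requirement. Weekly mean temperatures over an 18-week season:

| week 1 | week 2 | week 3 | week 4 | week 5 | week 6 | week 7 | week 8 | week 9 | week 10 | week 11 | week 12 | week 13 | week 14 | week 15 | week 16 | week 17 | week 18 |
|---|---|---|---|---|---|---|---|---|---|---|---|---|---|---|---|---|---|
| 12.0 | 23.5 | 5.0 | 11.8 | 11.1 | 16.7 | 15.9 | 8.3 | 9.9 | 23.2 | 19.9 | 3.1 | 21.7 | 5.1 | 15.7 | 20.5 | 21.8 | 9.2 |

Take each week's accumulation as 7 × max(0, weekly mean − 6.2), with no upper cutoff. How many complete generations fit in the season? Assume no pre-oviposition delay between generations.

4 generations

Weekly DD (7 × max(0, T̄ − 6.2)): 40.6, 121.1, 0.0, 39.2, 34.3, 73.5, 67.9, 14.7, 25.9, 119.0, 95.9, 0.0, 108.5, 0.0, 66.5, 100.1, 109.2, 21.0.
Season total = 1037.4 DD.
Complete generations = ⌊1037.4 / 217⌋ = 4.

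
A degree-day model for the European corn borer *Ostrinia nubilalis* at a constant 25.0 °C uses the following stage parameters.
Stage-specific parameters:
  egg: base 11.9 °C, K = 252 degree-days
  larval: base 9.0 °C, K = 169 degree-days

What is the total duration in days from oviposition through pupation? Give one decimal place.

29.8 days

egg: 252 / (25.0 − 11.9) = 252 / 13.1 = 19.237 d.
larval: 169 / (25.0 − 9.0) = 169 / 16.0 = 10.562 d.
Sum = 29.799 ≈ 29.8 days.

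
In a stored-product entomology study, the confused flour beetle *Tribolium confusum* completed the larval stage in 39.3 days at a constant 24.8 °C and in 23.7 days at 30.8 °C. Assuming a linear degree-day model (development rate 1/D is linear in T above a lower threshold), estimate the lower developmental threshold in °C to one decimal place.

Equal thermal constants: D₁(T₁ − T_b) = D₂(T₂ − T_b).
39.3·(24.8 − T_b) = 23.7·(30.8 − T_b)
T_b = (39.3·24.8 − 23.7·30.8) / (39.3 − 23.7) = 244.68 / 15.6 = 15.685 °C ≈ 15.7 °C.

15.7 °C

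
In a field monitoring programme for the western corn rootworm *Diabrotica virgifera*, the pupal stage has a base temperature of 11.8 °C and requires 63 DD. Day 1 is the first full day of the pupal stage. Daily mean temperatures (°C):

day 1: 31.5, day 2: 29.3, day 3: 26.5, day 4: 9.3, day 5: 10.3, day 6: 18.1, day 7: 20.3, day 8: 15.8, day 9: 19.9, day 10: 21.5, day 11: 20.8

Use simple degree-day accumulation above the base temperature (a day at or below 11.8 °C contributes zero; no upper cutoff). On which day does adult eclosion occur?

Daily DD above 11.8 °C: 19.7, 17.5, 14.7, 0.0, 0.0, 6.3, 8.5, 4.0, 8.1, 9.7, 9.0.
Cumulative: 19.7, 37.2, 51.9, 51.9, 51.9, 58.2, 66.7, 70.7, 78.8, 88.5, 97.5.
The total first reaches 63 DD on day 7.

day 7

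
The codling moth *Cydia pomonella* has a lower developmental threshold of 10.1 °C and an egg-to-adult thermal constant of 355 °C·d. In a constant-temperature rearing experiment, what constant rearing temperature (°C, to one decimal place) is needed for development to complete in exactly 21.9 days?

26.3 °C

Required daily accumulation = 355 / 21.9 = 16.210 DD/day.
T = T_base + 16.210 = 10.1 + 16.210 = 26.310 ≈ 26.3 °C.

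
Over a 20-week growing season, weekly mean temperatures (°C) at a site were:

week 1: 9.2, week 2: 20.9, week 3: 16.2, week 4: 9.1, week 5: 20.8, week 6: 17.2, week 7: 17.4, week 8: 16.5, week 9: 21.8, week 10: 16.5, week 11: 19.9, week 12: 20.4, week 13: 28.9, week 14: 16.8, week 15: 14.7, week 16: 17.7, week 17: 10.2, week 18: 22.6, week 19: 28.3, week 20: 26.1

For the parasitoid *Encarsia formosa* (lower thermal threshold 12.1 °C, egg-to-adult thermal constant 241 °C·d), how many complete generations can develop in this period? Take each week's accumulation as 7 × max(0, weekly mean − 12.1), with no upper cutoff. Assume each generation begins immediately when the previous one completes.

3 generations

Weekly DD (7 × max(0, T̄ − 12.1)): 0.0, 61.6, 28.7, 0.0, 60.9, 35.7, 37.1, 30.8, 67.9, 30.8, 54.6, 58.1, 117.6, 32.9, 18.2, 39.2, 0.0, 73.5, 113.4, 98.0.
Season total = 959.0 DD.
Complete generations = ⌊959.0 / 241⌋ = 3.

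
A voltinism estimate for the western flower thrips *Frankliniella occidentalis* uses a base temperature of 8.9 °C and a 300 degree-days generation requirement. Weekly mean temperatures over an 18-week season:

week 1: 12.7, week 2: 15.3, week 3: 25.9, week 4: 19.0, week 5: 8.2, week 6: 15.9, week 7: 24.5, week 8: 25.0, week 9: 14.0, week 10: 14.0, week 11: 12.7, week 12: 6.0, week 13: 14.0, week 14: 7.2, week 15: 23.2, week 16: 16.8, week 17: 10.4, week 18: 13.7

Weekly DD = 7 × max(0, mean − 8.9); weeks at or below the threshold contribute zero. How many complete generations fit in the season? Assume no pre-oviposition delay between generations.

2 generations

Weekly DD (7 × max(0, T̄ − 8.9)): 26.6, 44.8, 119.0, 70.7, 0.0, 49.0, 109.2, 112.7, 35.7, 35.7, 26.6, 0.0, 35.7, 0.0, 100.1, 55.3, 10.5, 33.6.
Season total = 865.2 DD.
Complete generations = ⌊865.2 / 300⌋ = 2.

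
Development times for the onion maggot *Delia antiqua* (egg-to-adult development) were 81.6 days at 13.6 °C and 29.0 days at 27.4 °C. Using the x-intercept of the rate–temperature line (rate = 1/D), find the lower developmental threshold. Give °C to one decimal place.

Equal thermal constants: D₁(T₁ − T_b) = D₂(T₂ − T_b).
81.6·(13.6 − T_b) = 29.0·(27.4 − T_b)
T_b = (81.6·13.6 − 29.0·27.4) / (81.6 − 29.0) = 315.16 / 52.6 = 5.992 °C ≈ 6.0 °C.

6.0 °C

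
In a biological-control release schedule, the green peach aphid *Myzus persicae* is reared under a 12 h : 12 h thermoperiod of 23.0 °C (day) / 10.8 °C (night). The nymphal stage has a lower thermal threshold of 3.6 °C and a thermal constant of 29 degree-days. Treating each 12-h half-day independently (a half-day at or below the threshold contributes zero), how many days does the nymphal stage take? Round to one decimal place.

Day half: max(0, 23.0 − 3.6) × 0.5 = 19.4 × 0.5 = 9.70 DD.
Night half: max(0, 10.8 − 3.6) × 0.5 = 7.2 × 0.5 = 3.60 DD.
Per 24 h: 13.30 DD/day.
Duration = 29 / 13.30 = 2.180 ≈ 2.2 days.

2.2 days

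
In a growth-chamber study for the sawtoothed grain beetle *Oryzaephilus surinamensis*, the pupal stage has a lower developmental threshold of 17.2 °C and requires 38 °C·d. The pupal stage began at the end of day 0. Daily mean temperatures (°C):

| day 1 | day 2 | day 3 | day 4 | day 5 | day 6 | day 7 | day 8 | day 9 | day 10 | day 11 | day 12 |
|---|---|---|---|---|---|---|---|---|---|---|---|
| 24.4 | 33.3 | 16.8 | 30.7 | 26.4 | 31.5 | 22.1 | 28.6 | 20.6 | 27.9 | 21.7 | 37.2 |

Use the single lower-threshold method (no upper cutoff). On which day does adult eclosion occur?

day 5

Daily DD above 17.2 °C: 7.2, 16.1, 0.0, 13.5, 9.2, 14.3, 4.9, 11.4, 3.4, 10.7, 4.5, 20.0.
Cumulative: 7.2, 23.3, 23.3, 36.8, 46.0, 60.3, 65.2, 76.6, 80.0, 90.7, 95.2, 115.2.
The total first reaches 38 DD on day 5.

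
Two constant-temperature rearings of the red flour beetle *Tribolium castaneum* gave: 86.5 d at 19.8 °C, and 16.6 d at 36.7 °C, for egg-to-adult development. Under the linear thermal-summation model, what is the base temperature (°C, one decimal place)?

15.8 °C

Equal thermal constants: D₁(T₁ − T_b) = D₂(T₂ − T_b).
86.5·(19.8 − T_b) = 16.6·(36.7 − T_b)
T_b = (86.5·19.8 − 16.6·36.7) / (86.5 − 16.6) = 1103.48 / 69.9 = 15.787 °C ≈ 15.8 °C.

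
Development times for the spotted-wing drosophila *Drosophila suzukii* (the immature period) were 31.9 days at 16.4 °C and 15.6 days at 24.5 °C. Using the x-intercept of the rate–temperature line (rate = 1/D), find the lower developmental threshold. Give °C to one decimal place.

8.6 °C

Under the model K = D·(T − T_b), so D₁·(T₁ − T_b) = D₂·(T₂ − T_b).
31.9·(16.4 − T_b) = 15.6·(24.5 − T_b)
T_b = (31.9·16.4 − 15.6·24.5) / (31.9 − 15.6) = 140.96 / 16.3 = 8.648 °C ≈ 8.6 °C.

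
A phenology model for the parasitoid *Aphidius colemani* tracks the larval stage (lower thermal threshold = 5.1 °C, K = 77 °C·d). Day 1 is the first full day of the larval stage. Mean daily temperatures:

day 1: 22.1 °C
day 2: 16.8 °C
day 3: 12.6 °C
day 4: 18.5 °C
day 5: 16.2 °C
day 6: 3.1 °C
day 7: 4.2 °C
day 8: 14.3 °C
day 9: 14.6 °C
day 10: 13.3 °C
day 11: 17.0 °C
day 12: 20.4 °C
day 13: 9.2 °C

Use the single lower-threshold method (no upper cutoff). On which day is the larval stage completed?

day 9

Daily DD above 5.1 °C: 17.0, 11.7, 7.5, 13.4, 11.1, 0.0, 0.0, 9.2, 9.5, 8.2, 11.9, 15.3, 4.1.
Cumulative: 17.0, 28.7, 36.2, 49.6, 60.7, 60.7, 60.7, 69.9, 79.4, 87.6, 99.5, 114.8, 118.9.
The total first reaches 77 DD on day 9.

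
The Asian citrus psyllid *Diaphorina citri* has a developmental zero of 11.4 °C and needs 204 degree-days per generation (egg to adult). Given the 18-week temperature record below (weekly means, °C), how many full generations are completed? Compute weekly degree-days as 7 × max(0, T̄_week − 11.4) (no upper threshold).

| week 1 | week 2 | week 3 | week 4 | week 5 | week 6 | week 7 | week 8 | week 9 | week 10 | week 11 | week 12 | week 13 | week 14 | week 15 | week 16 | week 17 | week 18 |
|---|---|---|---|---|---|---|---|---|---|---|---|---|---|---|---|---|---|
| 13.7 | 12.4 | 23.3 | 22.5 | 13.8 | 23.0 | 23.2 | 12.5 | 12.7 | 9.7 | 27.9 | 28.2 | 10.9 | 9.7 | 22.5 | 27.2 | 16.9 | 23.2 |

4 generations

Weekly DD (7 × max(0, T̄ − 11.4)): 16.1, 7.0, 83.3, 77.7, 16.8, 81.2, 82.6, 7.7, 9.1, 0.0, 115.5, 117.6, 0.0, 0.0, 77.7, 110.6, 38.5, 82.6.
Season total = 924.0 DD.
Complete generations = ⌊924.0 / 204⌋ = 4.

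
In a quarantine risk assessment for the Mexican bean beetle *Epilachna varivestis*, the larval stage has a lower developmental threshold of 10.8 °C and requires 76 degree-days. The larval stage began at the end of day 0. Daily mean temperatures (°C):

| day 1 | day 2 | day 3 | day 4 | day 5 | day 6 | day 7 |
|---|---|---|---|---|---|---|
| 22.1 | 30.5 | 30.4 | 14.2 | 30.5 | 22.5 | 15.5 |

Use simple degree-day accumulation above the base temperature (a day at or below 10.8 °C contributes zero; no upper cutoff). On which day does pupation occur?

day 6

Daily DD above 10.8 °C: 11.3, 19.7, 19.6, 3.4, 19.7, 11.7, 4.7.
Cumulative: 11.3, 31.0, 50.6, 54.0, 73.7, 85.4, 90.1.
The total first reaches 76 DD on day 6.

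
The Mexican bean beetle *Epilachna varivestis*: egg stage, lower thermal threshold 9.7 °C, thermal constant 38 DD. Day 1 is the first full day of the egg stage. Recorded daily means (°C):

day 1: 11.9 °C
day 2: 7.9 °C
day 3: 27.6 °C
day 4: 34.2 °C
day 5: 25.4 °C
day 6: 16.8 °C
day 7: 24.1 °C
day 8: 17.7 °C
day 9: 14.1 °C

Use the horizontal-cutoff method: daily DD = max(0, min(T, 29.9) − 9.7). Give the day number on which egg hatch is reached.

Daily DD above 9.7 °C (capped at 20.2): 2.2, 0.0, 17.9, 20.2, 15.7, 7.1, 14.4, 8.0, 4.4.
Cumulative: 2.2, 2.2, 20.1, 40.3, 56.0, 63.1, 77.5, 85.5, 89.9.
The total first reaches 38 DD on day 4.

day 4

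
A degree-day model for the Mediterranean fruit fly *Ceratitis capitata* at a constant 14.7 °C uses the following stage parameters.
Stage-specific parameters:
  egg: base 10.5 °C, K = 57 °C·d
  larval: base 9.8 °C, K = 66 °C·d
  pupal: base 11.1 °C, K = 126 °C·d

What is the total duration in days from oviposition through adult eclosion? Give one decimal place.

egg: 57 / (14.7 − 10.5) = 57 / 4.2 = 13.571 d.
larval: 66 / (14.7 − 9.8) = 66 / 4.9 = 13.469 d.
pupal: 126 / (14.7 − 11.1) = 126 / 3.6 = 35.000 d.
Sum = 62.041 ≈ 62.0 days.

62.0 days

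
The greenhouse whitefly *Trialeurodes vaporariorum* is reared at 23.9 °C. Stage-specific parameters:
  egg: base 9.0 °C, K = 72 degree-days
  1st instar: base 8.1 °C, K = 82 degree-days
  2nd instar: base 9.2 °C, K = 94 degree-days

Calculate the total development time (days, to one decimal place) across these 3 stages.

16.4 days

egg: 72 / (23.9 − 9.0) = 72 / 14.9 = 4.832 d.
1st instar: 82 / (23.9 − 8.1) = 82 / 15.8 = 5.190 d.
2nd instar: 94 / (23.9 − 9.2) = 94 / 14.7 = 6.395 d.
Sum = 16.417 ≈ 16.4 days.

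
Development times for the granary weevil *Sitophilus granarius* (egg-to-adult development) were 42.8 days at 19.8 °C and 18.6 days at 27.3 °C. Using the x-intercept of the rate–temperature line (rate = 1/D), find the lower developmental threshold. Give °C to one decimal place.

14.0 °C

Linear rate model ⇒ the product D·(T − T_b) is constant across temperatures.
42.8·(19.8 − T_b) = 18.6·(27.3 − T_b)
T_b = (42.8·19.8 − 18.6·27.3) / (42.8 − 18.6) = 339.66 / 24.2 = 14.036 °C ≈ 14.0 °C.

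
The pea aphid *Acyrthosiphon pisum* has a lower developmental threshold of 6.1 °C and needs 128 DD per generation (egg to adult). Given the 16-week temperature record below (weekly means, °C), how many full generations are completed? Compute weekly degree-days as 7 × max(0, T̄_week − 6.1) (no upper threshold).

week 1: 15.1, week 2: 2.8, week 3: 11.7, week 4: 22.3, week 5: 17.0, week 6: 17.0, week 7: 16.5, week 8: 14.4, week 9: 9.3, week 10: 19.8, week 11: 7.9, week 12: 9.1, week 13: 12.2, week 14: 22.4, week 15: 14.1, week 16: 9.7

6 generations

Weekly DD (7 × max(0, T̄ − 6.1)): 63.0, 0.0, 39.2, 113.4, 76.3, 76.3, 72.8, 58.1, 22.4, 95.9, 12.6, 21.0, 42.7, 114.1, 56.0, 25.2.
Season total = 889.0 DD.
Complete generations = ⌊889.0 / 128⌋ = 6.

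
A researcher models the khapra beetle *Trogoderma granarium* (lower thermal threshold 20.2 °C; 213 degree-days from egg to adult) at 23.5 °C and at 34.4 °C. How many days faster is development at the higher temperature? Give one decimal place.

At 23.5 °C: 213 / (23.5 − 20.2) = 213 / 3.3 = 64.545 d.
At 34.4 °C: 213 / (34.4 − 20.2) = 213 / 14.2 = 15.000 d.
Difference = |64.545 − 15.000| = 49.545 ≈ 49.5 days.

49.5 days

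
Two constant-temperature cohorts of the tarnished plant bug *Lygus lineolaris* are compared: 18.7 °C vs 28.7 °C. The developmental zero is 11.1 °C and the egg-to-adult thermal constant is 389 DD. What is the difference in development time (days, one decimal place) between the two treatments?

29.1 days

At 18.7 °C: 389 / (18.7 − 11.1) = 389 / 7.6 = 51.184 d.
At 28.7 °C: 389 / (28.7 − 11.1) = 389 / 17.6 = 22.102 d.
Difference = |51.184 − 22.102| = 29.082 ≈ 29.1 days.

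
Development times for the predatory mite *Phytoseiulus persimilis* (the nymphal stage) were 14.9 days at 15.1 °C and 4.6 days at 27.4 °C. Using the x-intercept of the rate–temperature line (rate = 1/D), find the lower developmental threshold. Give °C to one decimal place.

Equal thermal constants: D₁(T₁ − T_b) = D₂(T₂ − T_b).
14.9·(15.1 − T_b) = 4.6·(27.4 − T_b)
T_b = (14.9·15.1 − 4.6·27.4) / (14.9 − 4.6) = 98.95 / 10.3 = 9.607 °C ≈ 9.6 °C.

9.6 °C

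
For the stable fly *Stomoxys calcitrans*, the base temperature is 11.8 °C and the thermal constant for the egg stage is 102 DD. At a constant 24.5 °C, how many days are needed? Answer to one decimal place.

8.0 days

Daily accumulation = 24.5 − 11.8 = 12.7 DD/day.
Duration = 102 / 12.7 = 8.031 ≈ 8.0 days.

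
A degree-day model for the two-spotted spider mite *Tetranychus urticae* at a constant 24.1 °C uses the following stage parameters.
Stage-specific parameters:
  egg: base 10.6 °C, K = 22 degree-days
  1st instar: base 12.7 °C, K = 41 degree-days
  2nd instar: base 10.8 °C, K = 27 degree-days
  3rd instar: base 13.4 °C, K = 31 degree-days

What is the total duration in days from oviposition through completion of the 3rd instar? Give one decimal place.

10.2 days

egg: 22 / (24.1 − 10.6) = 22 / 13.5 = 1.630 d.
1st instar: 41 / (24.1 − 12.7) = 41 / 11.4 = 3.596 d.
2nd instar: 27 / (24.1 − 10.8) = 27 / 13.3 = 2.030 d.
3rd instar: 31 / (24.1 − 13.4) = 31 / 10.7 = 2.897 d.
Sum = 10.153 ≈ 10.2 days.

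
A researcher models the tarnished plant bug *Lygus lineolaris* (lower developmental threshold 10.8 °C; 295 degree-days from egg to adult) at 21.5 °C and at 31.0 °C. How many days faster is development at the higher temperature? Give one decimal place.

13.0 days

At 21.5 °C: 295 / (21.5 − 10.8) = 295 / 10.7 = 27.570 d.
At 31.0 °C: 295 / (31.0 − 10.8) = 295 / 20.2 = 14.604 d.
Difference = |27.570 − 14.604| = 12.966 ≈ 13.0 days.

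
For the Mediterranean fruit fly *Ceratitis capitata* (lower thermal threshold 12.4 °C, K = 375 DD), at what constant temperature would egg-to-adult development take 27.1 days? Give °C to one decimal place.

26.2 °C

Required daily accumulation = 375 / 27.1 = 13.838 DD/day.
T = T_base + 13.838 = 12.4 + 13.838 = 26.238 ≈ 26.2 °C.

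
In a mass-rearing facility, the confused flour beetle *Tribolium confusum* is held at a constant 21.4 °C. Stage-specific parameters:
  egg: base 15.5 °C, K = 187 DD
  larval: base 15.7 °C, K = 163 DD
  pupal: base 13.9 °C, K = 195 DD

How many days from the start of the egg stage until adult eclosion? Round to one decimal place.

86.3 days

egg: 187 / (21.4 − 15.5) = 187 / 5.9 = 31.695 d.
larval: 163 / (21.4 − 15.7) = 163 / 5.7 = 28.596 d.
pupal: 195 / (21.4 − 13.9) = 195 / 7.5 = 26.000 d.
Sum = 86.291 ≈ 86.3 days.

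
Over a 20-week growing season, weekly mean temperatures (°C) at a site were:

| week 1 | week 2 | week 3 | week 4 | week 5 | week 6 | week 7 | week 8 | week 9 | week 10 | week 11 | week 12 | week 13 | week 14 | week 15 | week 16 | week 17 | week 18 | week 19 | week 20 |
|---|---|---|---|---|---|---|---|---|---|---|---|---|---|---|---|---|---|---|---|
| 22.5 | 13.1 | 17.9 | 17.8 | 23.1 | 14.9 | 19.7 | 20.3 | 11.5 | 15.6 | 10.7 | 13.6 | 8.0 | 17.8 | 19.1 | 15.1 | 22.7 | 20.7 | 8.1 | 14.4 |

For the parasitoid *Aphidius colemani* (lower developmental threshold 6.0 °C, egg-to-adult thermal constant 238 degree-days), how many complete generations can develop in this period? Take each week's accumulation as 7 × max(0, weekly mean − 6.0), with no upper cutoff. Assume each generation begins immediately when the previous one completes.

Weekly DD (7 × max(0, T̄ − 6.0)): 115.5, 49.7, 83.3, 82.6, 119.7, 62.3, 95.9, 100.1, 38.5, 67.2, 32.9, 53.2, 14.0, 82.6, 91.7, 63.7, 116.9, 102.9, 14.7, 58.8.
Season total = 1446.2 DD.
Complete generations = ⌊1446.2 / 238⌋ = 6.

6 generations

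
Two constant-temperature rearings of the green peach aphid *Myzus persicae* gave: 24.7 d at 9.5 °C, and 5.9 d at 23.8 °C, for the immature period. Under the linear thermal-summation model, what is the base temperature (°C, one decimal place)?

5.0 °C

Equal thermal constants: D₁(T₁ − T_b) = D₂(T₂ − T_b).
24.7·(9.5 − T_b) = 5.9·(23.8 − T_b)
T_b = (24.7·9.5 − 5.9·23.8) / (24.7 − 5.9) = 94.23 / 18.8 = 5.012 °C ≈ 5.0 °C.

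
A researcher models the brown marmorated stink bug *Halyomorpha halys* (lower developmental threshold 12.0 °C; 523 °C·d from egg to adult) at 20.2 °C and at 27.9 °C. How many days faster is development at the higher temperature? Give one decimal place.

At 20.2 °C: 523 / (20.2 − 12.0) = 523 / 8.2 = 63.780 d.
At 27.9 °C: 523 / (27.9 − 12.0) = 523 / 15.9 = 32.893 d.
Difference = |63.780 − 32.893| = 30.887 ≈ 30.9 days.

30.9 days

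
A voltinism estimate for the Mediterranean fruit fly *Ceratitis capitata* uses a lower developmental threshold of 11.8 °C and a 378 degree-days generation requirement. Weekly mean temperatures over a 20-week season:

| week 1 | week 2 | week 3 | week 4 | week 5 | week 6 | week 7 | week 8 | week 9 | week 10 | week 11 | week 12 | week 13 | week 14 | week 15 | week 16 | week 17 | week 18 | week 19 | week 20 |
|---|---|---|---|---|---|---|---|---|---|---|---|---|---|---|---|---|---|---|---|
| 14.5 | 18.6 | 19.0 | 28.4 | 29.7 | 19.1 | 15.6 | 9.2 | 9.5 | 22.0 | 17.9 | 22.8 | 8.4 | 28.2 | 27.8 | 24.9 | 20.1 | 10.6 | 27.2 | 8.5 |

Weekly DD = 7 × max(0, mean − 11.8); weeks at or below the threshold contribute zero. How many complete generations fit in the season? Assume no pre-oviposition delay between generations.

Weekly DD (7 × max(0, T̄ − 11.8)): 18.9, 47.6, 50.4, 116.2, 125.3, 51.1, 26.6, 0.0, 0.0, 71.4, 42.7, 77.0, 0.0, 114.8, 112.0, 91.7, 58.1, 0.0, 107.8, 0.0.
Season total = 1111.6 DD.
Complete generations = ⌊1111.6 / 378⌋ = 2.

2 generations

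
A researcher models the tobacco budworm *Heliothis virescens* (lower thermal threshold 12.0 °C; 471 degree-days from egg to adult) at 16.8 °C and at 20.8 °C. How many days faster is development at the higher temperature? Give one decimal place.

44.6 days

At 16.8 °C: 471 / (16.8 − 12.0) = 471 / 4.8 = 98.125 d.
At 20.8 °C: 471 / (20.8 − 12.0) = 471 / 8.8 = 53.523 d.
Difference = |98.125 − 53.523| = 44.602 ≈ 44.6 days.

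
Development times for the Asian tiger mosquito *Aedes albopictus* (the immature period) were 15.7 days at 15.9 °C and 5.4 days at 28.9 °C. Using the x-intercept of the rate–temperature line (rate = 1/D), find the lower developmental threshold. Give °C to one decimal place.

Under the model K = D·(T − T_b), so D₁·(T₁ − T_b) = D₂·(T₂ − T_b).
15.7·(15.9 − T_b) = 5.4·(28.9 − T_b)
T_b = (15.7·15.9 − 5.4·28.9) / (15.7 − 5.4) = 93.57 / 10.3 = 9.084 °C ≈ 9.1 °C.

9.1 °C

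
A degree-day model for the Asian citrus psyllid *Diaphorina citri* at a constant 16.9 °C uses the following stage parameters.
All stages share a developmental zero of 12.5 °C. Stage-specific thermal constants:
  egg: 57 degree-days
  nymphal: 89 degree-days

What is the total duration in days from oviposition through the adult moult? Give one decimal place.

33.2 days

Daily accumulation at 16.9 °C = 16.9 − 12.5 = 4.4 DD/day.
Total K = 57 + 89 = 146 DD.
Total duration = 146 / 4.4 = 33.182 ≈ 33.2 days.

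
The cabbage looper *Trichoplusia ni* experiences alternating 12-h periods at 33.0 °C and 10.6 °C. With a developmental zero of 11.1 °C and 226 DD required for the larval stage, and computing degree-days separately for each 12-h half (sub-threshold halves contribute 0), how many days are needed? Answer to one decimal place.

20.6 days

Day half: max(0, 33.0 − 11.1) × 0.5 = 21.9 × 0.5 = 10.95 DD.
Night half: max(0, 10.6 − 11.1) × 0.5 = 0.0 × 0.5 = 0.00 DD.
Per 24 h: 10.95 DD/day.
Duration = 226 / 10.95 = 20.639 ≈ 20.6 days.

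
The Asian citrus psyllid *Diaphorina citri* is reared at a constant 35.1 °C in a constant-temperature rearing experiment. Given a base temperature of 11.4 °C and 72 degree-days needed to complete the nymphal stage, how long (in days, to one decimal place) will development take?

3.0 days

Daily accumulation = 35.1 − 11.4 = 23.7 DD/day.
Duration = 72 / 23.7 = 3.038 ≈ 3.0 days.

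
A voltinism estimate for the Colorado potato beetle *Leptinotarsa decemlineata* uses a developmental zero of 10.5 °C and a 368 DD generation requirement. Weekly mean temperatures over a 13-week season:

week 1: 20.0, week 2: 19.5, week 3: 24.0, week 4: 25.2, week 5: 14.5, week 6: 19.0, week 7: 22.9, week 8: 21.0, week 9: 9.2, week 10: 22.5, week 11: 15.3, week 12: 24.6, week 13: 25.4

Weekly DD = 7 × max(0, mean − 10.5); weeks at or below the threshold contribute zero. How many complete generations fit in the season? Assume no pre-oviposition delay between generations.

2 generations

Weekly DD (7 × max(0, T̄ − 10.5)): 66.5, 63.0, 94.5, 102.9, 28.0, 59.5, 86.8, 73.5, 0.0, 84.0, 33.6, 98.7, 104.3.
Season total = 895.3 DD.
Complete generations = ⌊895.3 / 368⌋ = 2.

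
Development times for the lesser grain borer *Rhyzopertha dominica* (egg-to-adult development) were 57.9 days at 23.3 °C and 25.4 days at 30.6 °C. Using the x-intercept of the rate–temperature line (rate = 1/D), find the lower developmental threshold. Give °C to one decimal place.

Under the model K = D·(T − T_b), so D₁·(T₁ − T_b) = D₂·(T₂ − T_b).
57.9·(23.3 − T_b) = 25.4·(30.6 − T_b)
T_b = (57.9·23.3 − 25.4·30.6) / (57.9 − 25.4) = 571.83 / 32.5 = 17.595 °C ≈ 17.6 °C.

17.6 °C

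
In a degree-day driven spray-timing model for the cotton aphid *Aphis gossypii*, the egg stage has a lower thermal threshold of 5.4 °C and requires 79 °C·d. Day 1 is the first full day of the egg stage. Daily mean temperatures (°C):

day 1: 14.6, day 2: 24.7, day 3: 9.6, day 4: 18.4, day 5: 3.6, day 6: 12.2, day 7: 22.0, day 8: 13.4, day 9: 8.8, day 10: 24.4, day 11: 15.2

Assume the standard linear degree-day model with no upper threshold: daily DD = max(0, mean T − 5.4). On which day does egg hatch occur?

Daily DD above 5.4 °C: 9.2, 19.3, 4.2, 13.0, 0.0, 6.8, 16.6, 8.0, 3.4, 19.0, 9.8.
Cumulative: 9.2, 28.5, 32.7, 45.7, 45.7, 52.5, 69.1, 77.1, 80.5, 99.5, 109.3.
The total first reaches 79 DD on day 9.

day 9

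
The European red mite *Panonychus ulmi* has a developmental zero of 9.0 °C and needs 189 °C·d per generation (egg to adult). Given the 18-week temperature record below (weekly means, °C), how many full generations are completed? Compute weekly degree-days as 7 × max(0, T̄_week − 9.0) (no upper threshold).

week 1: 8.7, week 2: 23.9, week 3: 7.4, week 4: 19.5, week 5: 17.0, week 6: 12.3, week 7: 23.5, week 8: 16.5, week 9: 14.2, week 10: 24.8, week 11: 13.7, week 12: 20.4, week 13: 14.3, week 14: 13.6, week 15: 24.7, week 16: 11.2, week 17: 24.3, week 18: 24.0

5 generations

Weekly DD (7 × max(0, T̄ − 9.0)): 0.0, 104.3, 0.0, 73.5, 56.0, 23.1, 101.5, 52.5, 36.4, 110.6, 32.9, 79.8, 37.1, 32.2, 109.9, 15.4, 107.1, 105.0.
Season total = 1077.3 DD.
Complete generations = ⌊1077.3 / 189⌋ = 5.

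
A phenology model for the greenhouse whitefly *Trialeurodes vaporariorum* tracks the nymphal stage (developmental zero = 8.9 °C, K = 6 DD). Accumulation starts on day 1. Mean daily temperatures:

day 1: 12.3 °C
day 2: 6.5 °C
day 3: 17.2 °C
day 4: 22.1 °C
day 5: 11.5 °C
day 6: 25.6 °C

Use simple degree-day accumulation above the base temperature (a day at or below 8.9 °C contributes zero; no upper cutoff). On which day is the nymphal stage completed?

day 3

Daily DD above 8.9 °C: 3.4, 0.0, 8.3, 13.2, 2.6, 16.7.
Cumulative: 3.4, 3.4, 11.7, 24.9, 27.5, 44.2.
The total first reaches 6 DD on day 3.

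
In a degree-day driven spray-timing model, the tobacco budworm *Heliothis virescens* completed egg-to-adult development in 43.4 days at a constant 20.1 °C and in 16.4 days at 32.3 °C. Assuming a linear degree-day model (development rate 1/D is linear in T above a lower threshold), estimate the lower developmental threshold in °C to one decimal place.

12.7 °C

Under the model K = D·(T − T_b), so D₁·(T₁ − T_b) = D₂·(T₂ − T_b).
43.4·(20.1 − T_b) = 16.4·(32.3 − T_b)
T_b = (43.4·20.1 − 16.4·32.3) / (43.4 − 16.4) = 342.62 / 27.0 = 12.690 °C ≈ 12.7 °C.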